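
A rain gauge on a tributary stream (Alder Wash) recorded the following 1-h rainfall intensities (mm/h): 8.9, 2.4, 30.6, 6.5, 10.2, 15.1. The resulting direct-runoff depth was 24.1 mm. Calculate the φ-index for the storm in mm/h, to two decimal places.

φ ≈ 10.80 mm/h

Only the 2 blocks with intensity above φ contribute runoff: 30.6, 15.1 mm/h.
Σ(I−φ)·Δt = d  ⇒  (30.6+15.1 − 2φ)·1 = 24.1
φ = (45.70 − 24.1/1) / 2 = 10.80 mm/h.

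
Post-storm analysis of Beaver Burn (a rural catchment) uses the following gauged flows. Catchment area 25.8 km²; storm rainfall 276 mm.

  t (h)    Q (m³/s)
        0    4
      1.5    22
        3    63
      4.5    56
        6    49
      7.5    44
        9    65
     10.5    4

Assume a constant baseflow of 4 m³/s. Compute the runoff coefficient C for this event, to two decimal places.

ΣQ_DR = 275.0 m³/s; V = ΣQ_DR·Δt = 1.485 × 10^6 m³.
Runoff depth d = V / A = 57.56 mm.
C = d / P = 57.56 / 276 = 0.21.

C ≈ 0.21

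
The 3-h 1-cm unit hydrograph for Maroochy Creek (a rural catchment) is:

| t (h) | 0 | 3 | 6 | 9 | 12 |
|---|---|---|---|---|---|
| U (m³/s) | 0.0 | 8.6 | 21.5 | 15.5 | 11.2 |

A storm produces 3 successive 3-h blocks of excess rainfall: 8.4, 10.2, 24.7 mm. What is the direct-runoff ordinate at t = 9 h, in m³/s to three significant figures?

Q ≈ 56.2 m³/s

By discrete convolution, Q_j = Σ (P_i / 10 mm) · U_{j−i}.
At t = 9 h (j=3): Q = (8.4/10)·15.5 + (10.2/10)·21.5 + (24.7/10)·8.6 = 56.2 m³/s.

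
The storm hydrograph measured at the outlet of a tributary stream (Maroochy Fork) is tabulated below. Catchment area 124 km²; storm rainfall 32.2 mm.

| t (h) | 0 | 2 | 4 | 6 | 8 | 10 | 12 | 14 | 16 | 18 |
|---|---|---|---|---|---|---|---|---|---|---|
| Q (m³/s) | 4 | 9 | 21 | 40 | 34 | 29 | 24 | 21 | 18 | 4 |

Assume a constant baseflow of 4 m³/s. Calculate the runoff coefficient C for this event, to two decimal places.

C ≈ 0.30

ΣQ_DR = 164.0 m³/s; V = ΣQ_DR·Δt = 1.181 × 10^6 m³.
Runoff depth d = V / A = 9.523 mm.
C = d / P = 9.523 / 32.2 = 0.30.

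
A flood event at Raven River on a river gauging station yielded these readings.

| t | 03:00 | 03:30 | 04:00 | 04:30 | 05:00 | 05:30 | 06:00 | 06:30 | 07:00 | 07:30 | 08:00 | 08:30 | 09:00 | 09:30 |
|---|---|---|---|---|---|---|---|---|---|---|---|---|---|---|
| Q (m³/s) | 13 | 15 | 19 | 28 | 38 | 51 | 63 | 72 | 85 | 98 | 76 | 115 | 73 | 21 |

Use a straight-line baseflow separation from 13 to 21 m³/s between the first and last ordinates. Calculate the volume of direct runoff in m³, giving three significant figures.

V ≈ 9.52 × 10^5 m³

Direct-runoff ordinates (Q − Q_b): 0.00, 1.38, 4.77, 13.15, 22.54, 34.92, 46.31, 54.69, 67.08, 79.46, 56.85, 95.23, 52.62, 0.00 m³/s.
ΣQ_DR = 529.0 m³/s.
With Δt = 0.5 h = 1800 s, V = ΣQ_DR · Δt = 529.0 × 1800 = 9.52 × 10^5 m³.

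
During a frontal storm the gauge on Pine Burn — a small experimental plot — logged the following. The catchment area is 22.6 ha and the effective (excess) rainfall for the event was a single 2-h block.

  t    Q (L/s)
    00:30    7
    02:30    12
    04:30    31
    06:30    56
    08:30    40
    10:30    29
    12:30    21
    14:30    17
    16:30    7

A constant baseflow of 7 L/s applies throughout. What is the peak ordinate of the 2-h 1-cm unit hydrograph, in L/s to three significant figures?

Direct runoff: 0.0, 5.0, 24.0, 49.0, 33.0, 22.0, 14.0, 10.0, 0.0 L/s; ΣQ_DR = 157.0 L/s, peak = 49.0 L/s.
Runoff depth d = ΣQ_DR·Δt / A = 157.0 × 7200 / (22.6 ha) = 5.002 mm.
The 1-cm UH is the DRH scaled by (10 mm)/d, so U_p = 49.0 × 10/5.002 = 98.0 L/s.

U_p ≈ 98.0 L/s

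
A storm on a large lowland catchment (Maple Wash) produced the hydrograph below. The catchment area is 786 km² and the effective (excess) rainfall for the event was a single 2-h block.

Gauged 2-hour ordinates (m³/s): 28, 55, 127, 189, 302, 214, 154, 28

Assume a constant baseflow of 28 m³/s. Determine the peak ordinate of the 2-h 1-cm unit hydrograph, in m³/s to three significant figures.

Direct runoff: 0.0, 27.0, 99.0, 161.0, 274.0, 186.0, 126.0, 0.0 m³/s; ΣQ_DR = 873.0 m³/s, peak = 274.0 m³/s.
Runoff depth d = ΣQ_DR·Δt / A = 873.0 × 7200 / (786 km²) = 7.997 mm.
The 1-cm UH is the DRH scaled by (10 mm)/d, so U_p = 274.0 × 10/7.997 = 343 m³/s.

U_p ≈ 343 m³/s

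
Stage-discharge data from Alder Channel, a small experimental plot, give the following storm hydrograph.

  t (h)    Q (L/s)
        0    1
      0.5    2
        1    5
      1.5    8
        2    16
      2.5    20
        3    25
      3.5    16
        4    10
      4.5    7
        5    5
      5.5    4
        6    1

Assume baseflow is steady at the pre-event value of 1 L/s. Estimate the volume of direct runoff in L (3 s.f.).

Direct-runoff ordinates (Q − Q_b): 0.0, 1.0, 4.0, 7.0, 15.0, 19.0, 24.0, 15.0, 9.0, 6.0, 4.0, 3.0, 0.0 L/s.
ΣQ_DR = 107.0 L/s.
With Δt = 0.5 h = 1800 s, V = ΣQ_DR · Δt = 107.0 × 1800 = 1.93 × 10^5 L.

V ≈ 1.93 × 10^5 L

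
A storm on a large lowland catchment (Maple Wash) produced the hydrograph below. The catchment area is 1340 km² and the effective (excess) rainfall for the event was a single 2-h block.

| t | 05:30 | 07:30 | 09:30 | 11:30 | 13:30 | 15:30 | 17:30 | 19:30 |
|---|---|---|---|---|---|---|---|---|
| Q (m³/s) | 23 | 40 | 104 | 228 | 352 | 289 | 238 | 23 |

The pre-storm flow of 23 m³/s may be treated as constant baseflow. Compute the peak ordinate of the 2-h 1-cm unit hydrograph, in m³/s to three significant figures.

Direct runoff: 0.0, 17.0, 81.0, 205.0, 329.0, 266.0, 215.0, 0.0 m³/s; ΣQ_DR = 1113 m³/s, peak = 329.0 m³/s.
Runoff depth d = ΣQ_DR·Δt / A = 1113 × 7200 / (1340 km²) = 5.980 mm.
The 1-cm UH is the DRH scaled by (10 mm)/d, so U_p = 329.0 × 10/5.980 = 550 m³/s.

U_p ≈ 550 m³/s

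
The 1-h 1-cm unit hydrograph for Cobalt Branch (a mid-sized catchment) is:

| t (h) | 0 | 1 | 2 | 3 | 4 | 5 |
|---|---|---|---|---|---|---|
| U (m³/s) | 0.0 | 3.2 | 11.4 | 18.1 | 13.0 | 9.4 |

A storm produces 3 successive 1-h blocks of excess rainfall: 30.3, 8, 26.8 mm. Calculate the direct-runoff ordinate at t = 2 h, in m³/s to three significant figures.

By discrete convolution, Q_j = Σ (P_i / 10 mm) · U_{j−i}.
At t = 2 h (j=2): Q = (30.3/10)·11.4 + (8/10)·3.2 + (26.8/10)·0.0 = 37.1 m³/s.

Q ≈ 37.1 m³/s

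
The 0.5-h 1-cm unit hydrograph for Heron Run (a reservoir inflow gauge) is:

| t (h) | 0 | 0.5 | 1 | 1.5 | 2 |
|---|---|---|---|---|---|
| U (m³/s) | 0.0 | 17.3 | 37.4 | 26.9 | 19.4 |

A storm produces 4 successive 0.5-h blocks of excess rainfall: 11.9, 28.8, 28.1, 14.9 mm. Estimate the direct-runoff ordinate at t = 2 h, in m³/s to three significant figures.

Q ≈ 231 m³/s

By discrete convolution, Q_j = Σ (P_i / 10 mm) · U_{j−i}.
At t = 2 h (j=4): Q = (11.9/10)·19.4 + (28.8/10)·26.9 + (28.1/10)·37.4 + (14.9/10)·17.3 = 231 m³/s.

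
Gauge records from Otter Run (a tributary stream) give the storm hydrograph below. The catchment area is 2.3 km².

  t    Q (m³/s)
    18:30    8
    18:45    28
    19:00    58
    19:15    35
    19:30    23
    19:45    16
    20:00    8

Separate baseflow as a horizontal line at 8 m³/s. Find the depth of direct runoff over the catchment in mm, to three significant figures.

Direct runoff: 0.0, 20.0, 50.0, 27.0, 15.0, 8.0, 0.0 m³/s; ΣQ_DR = 120.0 m³/s.
V = ΣQ_DR · Δt = 120.0 × 900 s = 1.080 × 10^5 m³.
Over A = 2.3 km², depth = V / A = 47.0 mm.

d ≈ 47.0 mm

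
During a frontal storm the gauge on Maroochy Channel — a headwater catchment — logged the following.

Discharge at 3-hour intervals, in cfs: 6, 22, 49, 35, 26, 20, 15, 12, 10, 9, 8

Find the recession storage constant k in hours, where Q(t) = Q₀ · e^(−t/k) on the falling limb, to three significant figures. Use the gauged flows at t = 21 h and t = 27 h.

On the falling limb, Q drops from 12 to 9 cfs between t = 21 h and t = 27 h (Δt = 6 h).
k = −Δt / ln(Q₂/Q₁) = −6 / ln(9/12) = 20.9 h.

k ≈ 20.9 h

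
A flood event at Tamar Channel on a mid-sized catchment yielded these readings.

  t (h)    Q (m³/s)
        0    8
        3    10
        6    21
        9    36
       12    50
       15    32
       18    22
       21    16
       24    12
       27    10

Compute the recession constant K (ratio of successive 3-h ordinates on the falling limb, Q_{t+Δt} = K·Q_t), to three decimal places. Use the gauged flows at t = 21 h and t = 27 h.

Using the recession-limb readings at t = 21 h and t = 27 h: Q falls from 16 to 10 m³/s over 2 intervals.
K = (Q₂/Q₁)^(1/2) = (10/16)^(1/2) = 0.791.

K ≈ 0.791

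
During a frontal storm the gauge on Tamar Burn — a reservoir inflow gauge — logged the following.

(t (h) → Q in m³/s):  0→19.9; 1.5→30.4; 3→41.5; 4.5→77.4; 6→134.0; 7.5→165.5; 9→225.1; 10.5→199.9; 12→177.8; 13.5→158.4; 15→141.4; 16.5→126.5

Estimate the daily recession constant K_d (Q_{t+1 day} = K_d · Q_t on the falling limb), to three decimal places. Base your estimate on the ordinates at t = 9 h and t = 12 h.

Between t = 9 h and t = 12 h the flow falls from 225.1 to 177.8 m³/s over 2×1.5 h = 3 h.
Per-interval ratio K = (177.8/225.1)^(1/2) = 0.8887; K_d = K^(24/1.5) = 0.152.

K_d ≈ 0.152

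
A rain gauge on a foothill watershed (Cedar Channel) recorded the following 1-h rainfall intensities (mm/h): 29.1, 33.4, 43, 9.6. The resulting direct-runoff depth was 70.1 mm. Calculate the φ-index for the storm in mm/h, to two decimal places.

φ ≈ 11.80 mm/h

Only the 3 blocks with intensity above φ contribute runoff: 29.1, 33.4, 43 mm/h.
Σ(I−φ)·Δt = d  ⇒  (29.1+33.4+43 − 3φ)·1 = 70.1
φ = (105.5 − 70.1/1) / 3 = 11.80 mm/h.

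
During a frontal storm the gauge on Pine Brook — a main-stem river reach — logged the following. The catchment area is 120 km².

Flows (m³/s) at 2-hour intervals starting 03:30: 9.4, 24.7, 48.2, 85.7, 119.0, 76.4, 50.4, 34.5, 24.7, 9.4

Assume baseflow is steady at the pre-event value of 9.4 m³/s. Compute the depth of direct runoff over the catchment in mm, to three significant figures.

d ≈ 23.3 mm

Direct runoff: 0.0, 15.3, 38.8, 76.3, 109.6, 67.0, 41.0, 25.1, 15.3, 0.0 m³/s; ΣQ_DR = 388.4 m³/s.
V = ΣQ_DR · Δt = 388.4 × 7200 s = 2.796 × 10^6 m³.
Over A = 120 km², depth = V / A = 23.3 mm.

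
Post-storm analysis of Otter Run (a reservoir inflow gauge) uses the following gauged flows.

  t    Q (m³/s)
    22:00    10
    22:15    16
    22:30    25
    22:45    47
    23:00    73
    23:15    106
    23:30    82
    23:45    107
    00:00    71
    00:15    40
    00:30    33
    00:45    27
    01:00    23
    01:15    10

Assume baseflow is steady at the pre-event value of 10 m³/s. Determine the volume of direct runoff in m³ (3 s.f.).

V ≈ 4.77 × 10^5 m³

Direct-runoff ordinates (Q − Q_b): 0.0, 6.0, 15.0, 37.0, 63.0, 96.0, 72.0, 97.0, 61.0, 30.0, 23.0, 17.0, 13.0, 0.0 m³/s.
ΣQ_DR = 530.0 m³/s.
With Δt = 0.25 h = 900 s, V = ΣQ_DR · Δt = 530.0 × 900 = 4.77 × 10^5 m³.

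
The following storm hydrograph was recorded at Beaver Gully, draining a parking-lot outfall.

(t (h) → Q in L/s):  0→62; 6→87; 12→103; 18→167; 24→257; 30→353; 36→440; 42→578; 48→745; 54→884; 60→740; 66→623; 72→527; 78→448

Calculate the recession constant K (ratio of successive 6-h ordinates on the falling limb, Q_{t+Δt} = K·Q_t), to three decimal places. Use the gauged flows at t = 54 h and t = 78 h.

Using the recession-limb readings at t = 54 h and t = 78 h: Q falls from 884 to 448 L/s over 4 intervals.
K = (Q₂/Q₁)^(1/4) = (448/884)^(1/4) = 0.844.

K ≈ 0.844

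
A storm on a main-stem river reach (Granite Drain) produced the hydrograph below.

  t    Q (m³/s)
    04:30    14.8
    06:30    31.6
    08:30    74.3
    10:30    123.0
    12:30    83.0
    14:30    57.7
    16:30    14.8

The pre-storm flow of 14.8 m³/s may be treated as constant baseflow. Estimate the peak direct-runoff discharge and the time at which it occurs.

Subtracting baseflow gives direct-runoff ordinates: 0.0, 16.8, 59.5, 108.2, 68.2, 42.9, 0.0 m³/s.
The maximum is 108.2 m³/s, occurring at the reading for t = 10:30.

Q_p = 108.2 m³/s at t = 10:30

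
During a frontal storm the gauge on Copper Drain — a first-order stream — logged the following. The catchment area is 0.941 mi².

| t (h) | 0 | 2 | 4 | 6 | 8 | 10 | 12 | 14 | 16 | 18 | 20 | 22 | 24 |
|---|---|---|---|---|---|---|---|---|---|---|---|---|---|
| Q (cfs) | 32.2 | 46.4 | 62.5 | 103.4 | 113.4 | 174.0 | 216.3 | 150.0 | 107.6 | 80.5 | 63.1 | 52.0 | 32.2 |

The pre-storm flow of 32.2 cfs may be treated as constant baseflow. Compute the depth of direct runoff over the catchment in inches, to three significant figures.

Direct runoff: 0.0, 14.2, 30.3, 71.2, 81.2, 141.8, 184.1, 117.8, 75.4, 48.3, 30.9, 19.8, 0.0 cfs; ΣQ_DR = 815.0 cfs.
V = ΣQ_DR · Δt = 815.0 × 7200 s = 5.868 × 10^6 ft³.
Over A = 0.941 mi², depth = V / A = 2.68 in.

d ≈ 2.68 in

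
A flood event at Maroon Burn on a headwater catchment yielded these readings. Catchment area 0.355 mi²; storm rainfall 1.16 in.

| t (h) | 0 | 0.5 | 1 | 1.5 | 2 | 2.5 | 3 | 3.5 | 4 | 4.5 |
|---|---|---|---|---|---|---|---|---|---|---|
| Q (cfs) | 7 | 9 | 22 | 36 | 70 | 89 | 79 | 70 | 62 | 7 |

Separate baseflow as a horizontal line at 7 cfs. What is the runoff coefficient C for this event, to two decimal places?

C ≈ 0.72

ΣQ_DR = 381.0 cfs; V = ΣQ_DR·Δt = 6.858 × 10^5 ft³.
Runoff depth d = V / A = 0.8315 in.
C = d / P = 0.8315 / 1.16 = 0.72.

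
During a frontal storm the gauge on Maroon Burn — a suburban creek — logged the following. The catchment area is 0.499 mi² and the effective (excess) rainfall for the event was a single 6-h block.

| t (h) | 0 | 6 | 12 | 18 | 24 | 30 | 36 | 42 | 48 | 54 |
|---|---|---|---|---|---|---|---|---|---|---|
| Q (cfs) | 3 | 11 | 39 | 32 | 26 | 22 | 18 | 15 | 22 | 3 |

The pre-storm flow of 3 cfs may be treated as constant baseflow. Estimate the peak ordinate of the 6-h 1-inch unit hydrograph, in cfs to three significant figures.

U_p ≈ 12.0 cfs

Direct runoff: 0.0, 8.0, 36.0, 29.0, 23.0, 19.0, 15.0, 12.0, 19.0, 0.0 cfs; ΣQ_DR = 161.0 cfs, peak = 36.0 cfs.
Runoff depth d = ΣQ_DR·Δt / A = 161.0 × 21600 / (0.499 mi²) = 3.000 in.
The 1-inch UH is the DRH scaled by (1 in)/d, so U_p = 36.0 × 1/3.000 = 12.0 cfs.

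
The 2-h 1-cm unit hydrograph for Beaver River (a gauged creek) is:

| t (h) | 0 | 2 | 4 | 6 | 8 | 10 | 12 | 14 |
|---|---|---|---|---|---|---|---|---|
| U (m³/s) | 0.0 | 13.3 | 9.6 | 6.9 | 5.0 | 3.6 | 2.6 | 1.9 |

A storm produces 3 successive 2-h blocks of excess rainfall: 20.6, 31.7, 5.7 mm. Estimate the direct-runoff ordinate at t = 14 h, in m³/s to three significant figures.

Q ≈ 14.2 m³/s

By discrete convolution, Q_j = Σ (P_i / 10 mm) · U_{j−i}.
At t = 14 h (j=7): Q = (20.6/10)·1.9 + (31.7/10)·2.6 + (5.7/10)·3.6 = 14.2 m³/s.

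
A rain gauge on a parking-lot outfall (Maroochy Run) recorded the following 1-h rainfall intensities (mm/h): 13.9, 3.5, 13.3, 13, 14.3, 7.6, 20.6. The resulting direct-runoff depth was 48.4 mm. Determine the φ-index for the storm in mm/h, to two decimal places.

Only the 6 blocks with intensity above φ contribute runoff: 13.9, 13.3, 13, 14.3, 7.6, 20.6 mm/h.
Σ(I−φ)·Δt = d  ⇒  (13.9+13.3+13+14.3+7.6+20.6 − 6φ)·1 = 48.4
φ = (82.70 − 48.4/1) / 6 = 5.72 mm/h.

φ ≈ 5.72 mm/h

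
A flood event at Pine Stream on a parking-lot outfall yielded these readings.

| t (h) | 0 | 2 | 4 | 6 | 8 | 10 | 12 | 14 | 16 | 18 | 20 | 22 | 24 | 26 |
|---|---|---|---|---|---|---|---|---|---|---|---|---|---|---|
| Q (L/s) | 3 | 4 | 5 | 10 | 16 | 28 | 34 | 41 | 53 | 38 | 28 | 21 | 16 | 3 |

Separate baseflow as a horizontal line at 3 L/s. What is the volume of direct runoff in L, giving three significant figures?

V ≈ 1.86 × 10^6 L

Direct-runoff ordinates (Q − Q_b): 0.0, 1.0, 2.0, 7.0, 13.0, 25.0, 31.0, 38.0, 50.0, 35.0, 25.0, 18.0, 13.0, 0.0 L/s.
ΣQ_DR = 258.0 L/s.
With Δt = 2 h = 7200 s, V = ΣQ_DR · Δt = 258.0 × 7200 = 1.86 × 10^6 L.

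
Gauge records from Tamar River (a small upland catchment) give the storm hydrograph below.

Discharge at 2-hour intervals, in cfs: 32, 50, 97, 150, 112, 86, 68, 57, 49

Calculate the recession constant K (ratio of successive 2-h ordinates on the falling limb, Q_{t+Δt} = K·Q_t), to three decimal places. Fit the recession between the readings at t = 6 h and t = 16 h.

Using the recession-limb readings at t = 6 h and t = 16 h: Q falls from 150 to 49 cfs over 5 intervals.
K = (Q₂/Q₁)^(1/5) = (49/150)^(1/5) = 0.800.

K ≈ 0.800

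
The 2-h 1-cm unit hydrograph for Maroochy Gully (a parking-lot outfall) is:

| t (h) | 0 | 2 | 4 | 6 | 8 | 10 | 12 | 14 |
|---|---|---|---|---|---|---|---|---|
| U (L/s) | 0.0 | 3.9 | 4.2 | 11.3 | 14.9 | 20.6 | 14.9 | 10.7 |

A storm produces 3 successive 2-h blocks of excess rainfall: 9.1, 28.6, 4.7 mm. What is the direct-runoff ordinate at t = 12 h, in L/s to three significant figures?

By discrete convolution, Q_j = Σ (P_i / 10 mm) · U_{j−i}.
At t = 12 h (j=6): Q = (9.1/10)·14.9 + (28.6/10)·20.6 + (4.7/10)·14.9 = 79.5 L/s.

Q ≈ 79.5 L/s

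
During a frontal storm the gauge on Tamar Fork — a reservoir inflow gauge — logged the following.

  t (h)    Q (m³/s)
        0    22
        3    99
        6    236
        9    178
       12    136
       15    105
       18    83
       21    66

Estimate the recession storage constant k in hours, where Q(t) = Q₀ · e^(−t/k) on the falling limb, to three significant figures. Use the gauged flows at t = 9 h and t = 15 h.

k ≈ 11.4 h

On the falling limb, Q drops from 178 to 105 m³/s between t = 9 h and t = 15 h (Δt = 6 h).
k = −Δt / ln(Q₂/Q₁) = −6 / ln(105/178) = 11.4 h.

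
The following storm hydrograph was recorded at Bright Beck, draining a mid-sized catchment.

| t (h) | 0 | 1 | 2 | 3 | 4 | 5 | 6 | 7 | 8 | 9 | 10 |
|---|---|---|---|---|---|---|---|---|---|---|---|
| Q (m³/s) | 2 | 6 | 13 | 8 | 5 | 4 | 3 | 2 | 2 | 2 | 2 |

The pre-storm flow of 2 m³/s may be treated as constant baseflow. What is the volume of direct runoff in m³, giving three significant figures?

V ≈ 97200 m³

Direct-runoff ordinates (Q − Q_b): 0.0, 4.0, 11.0, 6.0, 3.0, 2.0, 1.0, 0.0, 0.0, 0.0, 0.0 m³/s.
ΣQ_DR = 27.00 m³/s.
With Δt = 1 h = 3600 s, V = ΣQ_DR · Δt = 27.00 × 3600 = 97200 m³.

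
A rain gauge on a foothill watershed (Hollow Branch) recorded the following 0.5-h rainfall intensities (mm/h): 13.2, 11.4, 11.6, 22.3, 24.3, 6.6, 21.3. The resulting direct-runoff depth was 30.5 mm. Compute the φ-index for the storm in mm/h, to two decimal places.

φ ≈ 7.18 mm/h

Only the 6 blocks with intensity above φ contribute runoff: 13.2, 11.4, 11.6, 22.3, 24.3, 21.3 mm/h.
Σ(I−φ)·Δt = d  ⇒  (13.2+11.4+11.6+22.3+24.3+21.3 − 6φ)·0.5 = 30.5
φ = (104.1 − 30.5/0.5) / 6 = 7.18 mm/h.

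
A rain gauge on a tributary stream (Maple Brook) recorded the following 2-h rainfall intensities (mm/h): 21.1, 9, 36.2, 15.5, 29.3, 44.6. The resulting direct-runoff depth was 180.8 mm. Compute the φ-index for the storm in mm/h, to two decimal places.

φ ≈ 11.26 mm/h

Only the 5 blocks with intensity above φ contribute runoff: 21.1, 36.2, 15.5, 29.3, 44.6 mm/h.
Σ(I−φ)·Δt = d  ⇒  (21.1+36.2+15.5+29.3+44.6 − 5φ)·2 = 180.8
φ = (146.7 − 180.8/2) / 5 = 11.26 mm/h.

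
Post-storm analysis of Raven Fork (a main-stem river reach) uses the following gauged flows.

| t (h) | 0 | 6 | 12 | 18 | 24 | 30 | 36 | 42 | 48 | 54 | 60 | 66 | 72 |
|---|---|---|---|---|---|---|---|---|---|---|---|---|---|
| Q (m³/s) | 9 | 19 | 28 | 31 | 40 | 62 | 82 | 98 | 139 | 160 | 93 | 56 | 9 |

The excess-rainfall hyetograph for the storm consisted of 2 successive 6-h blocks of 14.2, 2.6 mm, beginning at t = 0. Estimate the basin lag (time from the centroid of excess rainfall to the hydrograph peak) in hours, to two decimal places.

Centroid of excess rainfall: t_c = Σ P_i·t̄_i / ΣP_i = 3.9286 h (block centres at 3, 9 h).
Hydrograph peak occurs at t = 54 h, so basin lag t_L = 54 − 3.9286 = 50.07 h.

t_L ≈ 50.07 h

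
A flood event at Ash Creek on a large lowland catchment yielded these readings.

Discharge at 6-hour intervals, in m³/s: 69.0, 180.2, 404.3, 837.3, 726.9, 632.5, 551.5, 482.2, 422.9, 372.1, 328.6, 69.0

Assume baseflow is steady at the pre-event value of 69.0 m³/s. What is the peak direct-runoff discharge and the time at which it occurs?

Q_p = 768.3 m³/s at t = 18 h

Subtracting baseflow gives direct-runoff ordinates: 0.0, 111.2, 335.3, 768.3, 657.9, 563.5, 482.5, 413.2, 353.9, 303.1, 259.6, 0.0 m³/s.
The maximum is 768.3 m³/s, occurring at the reading for t = 18 h.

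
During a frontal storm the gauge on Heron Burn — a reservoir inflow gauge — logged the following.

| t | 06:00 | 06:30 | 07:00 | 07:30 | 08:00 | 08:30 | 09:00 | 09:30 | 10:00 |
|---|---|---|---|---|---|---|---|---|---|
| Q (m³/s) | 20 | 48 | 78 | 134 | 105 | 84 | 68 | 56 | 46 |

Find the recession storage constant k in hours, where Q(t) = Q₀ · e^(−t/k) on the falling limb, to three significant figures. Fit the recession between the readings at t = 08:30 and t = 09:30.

On the falling limb, Q drops from 84 to 56 m³/s between t = 08:30 and t = 09:30 (Δt = 1 h).
k = −Δt / ln(Q₂/Q₁) = −1 / ln(56/84) = 2.47 h.

k ≈ 2.47 h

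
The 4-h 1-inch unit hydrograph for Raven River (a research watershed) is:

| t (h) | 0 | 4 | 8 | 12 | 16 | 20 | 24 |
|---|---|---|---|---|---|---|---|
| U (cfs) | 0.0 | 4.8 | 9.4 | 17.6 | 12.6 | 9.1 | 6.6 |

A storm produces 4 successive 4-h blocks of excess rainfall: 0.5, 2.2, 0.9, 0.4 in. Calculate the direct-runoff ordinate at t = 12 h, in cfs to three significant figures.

By discrete convolution, Q_j = Σ (P_i / 1 in) · U_{j−i}.
At t = 12 h (j=3): Q = (0.5/1)·17.6 + (2.2/1)·9.4 + (0.9/1)·4.8 + (0.4/1)·0.0 = 33.8 cfs.

Q ≈ 33.8 cfs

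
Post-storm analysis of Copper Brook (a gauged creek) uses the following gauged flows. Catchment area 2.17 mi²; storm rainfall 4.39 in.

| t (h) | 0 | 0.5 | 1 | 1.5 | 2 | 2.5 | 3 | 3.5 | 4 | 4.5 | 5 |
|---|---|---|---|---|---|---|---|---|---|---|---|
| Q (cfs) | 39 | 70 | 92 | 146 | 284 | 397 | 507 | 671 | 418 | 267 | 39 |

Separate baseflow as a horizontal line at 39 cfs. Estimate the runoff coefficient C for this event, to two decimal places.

ΣQ_DR = 2501 cfs; V = ΣQ_DR·Δt = 4.502 × 10^6 ft³.
Runoff depth d = V / A = 0.8930 in.
C = d / P = 0.8930 / 4.39 = 0.20.

C ≈ 0.20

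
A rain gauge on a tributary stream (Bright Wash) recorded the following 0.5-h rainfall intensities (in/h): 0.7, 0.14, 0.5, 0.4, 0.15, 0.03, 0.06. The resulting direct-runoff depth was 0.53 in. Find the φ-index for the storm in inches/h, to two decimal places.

Only the 3 blocks with intensity above φ contribute runoff: 0.7, 0.5, 0.4 in/h.
Σ(I−φ)·Δt = d  ⇒  (0.7+0.5+0.4 − 3φ)·0.5 = 0.53
φ = (1.600 − 0.53/0.5) / 3 = 0.18 in/h.

φ ≈ 0.18 in/h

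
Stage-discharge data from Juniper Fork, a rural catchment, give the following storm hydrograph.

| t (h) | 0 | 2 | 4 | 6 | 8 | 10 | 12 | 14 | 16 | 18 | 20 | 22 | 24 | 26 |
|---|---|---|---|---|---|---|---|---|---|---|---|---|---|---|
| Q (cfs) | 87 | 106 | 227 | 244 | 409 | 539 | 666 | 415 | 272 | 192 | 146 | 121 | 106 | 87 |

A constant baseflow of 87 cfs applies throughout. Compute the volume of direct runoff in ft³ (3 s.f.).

V ≈ 1.73 × 10^7 ft³

Direct-runoff ordinates (Q − Q_b): 0.0, 19.0, 140.0, 157.0, 322.0, 452.0, 579.0, 328.0, 185.0, 105.0, 59.0, 34.0, 19.0, 0.0 cfs.
ΣQ_DR = 2399 cfs.
With Δt = 2 h = 7200 s, V = ΣQ_DR · Δt = 2399 × 7200 = 1.73 × 10^7 ft³.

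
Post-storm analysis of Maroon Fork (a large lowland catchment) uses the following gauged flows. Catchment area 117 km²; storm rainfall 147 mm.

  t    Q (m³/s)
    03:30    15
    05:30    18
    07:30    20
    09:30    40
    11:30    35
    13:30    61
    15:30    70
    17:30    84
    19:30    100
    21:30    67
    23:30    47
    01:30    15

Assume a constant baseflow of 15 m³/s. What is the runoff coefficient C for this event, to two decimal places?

C ≈ 0.16

ΣQ_DR = 392.0 m³/s; V = ΣQ_DR·Δt = 2.822 × 10^6 m³.
Runoff depth d = V / A = 24.12 mm.
C = d / P = 24.12 / 147 = 0.16.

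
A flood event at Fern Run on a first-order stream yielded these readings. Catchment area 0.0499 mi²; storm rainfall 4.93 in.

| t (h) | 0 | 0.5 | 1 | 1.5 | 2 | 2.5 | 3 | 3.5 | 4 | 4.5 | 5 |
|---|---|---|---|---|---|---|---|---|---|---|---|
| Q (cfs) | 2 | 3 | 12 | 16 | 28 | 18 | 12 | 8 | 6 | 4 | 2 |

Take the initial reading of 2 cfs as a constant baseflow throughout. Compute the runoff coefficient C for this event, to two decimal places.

ΣQ_DR = 89.00 cfs; V = ΣQ_DR·Δt = 1.602 × 10^5 ft³.
Runoff depth d = V / A = 1.382 in.
C = d / P = 1.382 / 4.93 = 0.28.

C ≈ 0.28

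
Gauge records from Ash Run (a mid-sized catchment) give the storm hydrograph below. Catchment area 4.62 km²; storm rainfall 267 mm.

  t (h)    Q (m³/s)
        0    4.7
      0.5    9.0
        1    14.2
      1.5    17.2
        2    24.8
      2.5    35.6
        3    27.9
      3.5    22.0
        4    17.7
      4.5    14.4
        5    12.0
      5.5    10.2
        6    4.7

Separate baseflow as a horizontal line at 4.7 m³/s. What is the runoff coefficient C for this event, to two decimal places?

C ≈ 0.22

ΣQ_DR = 153.3 m³/s; V = ΣQ_DR·Δt = 2.759 × 10^5 m³.
Runoff depth d = V / A = 59.73 mm.
C = d / P = 59.73 / 267 = 0.22.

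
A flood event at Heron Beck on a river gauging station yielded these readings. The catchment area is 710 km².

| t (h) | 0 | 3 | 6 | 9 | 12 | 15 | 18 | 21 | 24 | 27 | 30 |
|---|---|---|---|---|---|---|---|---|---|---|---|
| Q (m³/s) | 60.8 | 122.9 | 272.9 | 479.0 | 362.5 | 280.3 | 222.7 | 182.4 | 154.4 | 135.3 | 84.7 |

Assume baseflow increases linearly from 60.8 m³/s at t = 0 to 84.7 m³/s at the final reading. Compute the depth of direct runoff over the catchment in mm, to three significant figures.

Direct runoff: 0.00, 59.71, 207.32, 411.03, 292.14, 207.55, 147.56, 104.87, 74.48, 52.99, 0.00 m³/s; ΣQ_DR = 1558 m³/s.
V = ΣQ_DR · Δt = 1558 × 10800 s = 1.682 × 10^7 m³.
Over A = 710 km², depth = V / A = 23.7 mm.

d ≈ 23.7 mm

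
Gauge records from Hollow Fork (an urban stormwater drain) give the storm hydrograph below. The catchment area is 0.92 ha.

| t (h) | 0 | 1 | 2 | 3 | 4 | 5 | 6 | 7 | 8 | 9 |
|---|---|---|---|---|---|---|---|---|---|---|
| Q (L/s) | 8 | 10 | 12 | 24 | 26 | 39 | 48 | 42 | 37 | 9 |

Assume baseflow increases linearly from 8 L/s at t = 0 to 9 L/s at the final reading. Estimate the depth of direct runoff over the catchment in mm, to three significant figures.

Direct runoff: 0.00, 1.89, 3.78, 15.67, 17.56, 30.44, 39.33, 33.22, 28.11, 0.00 L/s; ΣQ_DR = 170.0 L/s.
V = ΣQ_DR · Δt = 170.0 × 3600 s = 6.120 × 10^5 L.
Over A = 0.92 ha, depth = V / A = 66.5 mm.

d ≈ 66.5 mm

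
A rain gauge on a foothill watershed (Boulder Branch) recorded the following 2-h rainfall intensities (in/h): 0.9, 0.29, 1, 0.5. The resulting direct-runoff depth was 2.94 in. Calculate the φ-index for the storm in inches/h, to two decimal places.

φ ≈ 0.31 in/h

Only the 3 blocks with intensity above φ contribute runoff: 0.9, 1, 0.5 in/h.
Σ(I−φ)·Δt = d  ⇒  (0.9+1+0.5 − 3φ)·2 = 2.94
φ = (2.400 − 2.94/2) / 3 = 0.31 in/h.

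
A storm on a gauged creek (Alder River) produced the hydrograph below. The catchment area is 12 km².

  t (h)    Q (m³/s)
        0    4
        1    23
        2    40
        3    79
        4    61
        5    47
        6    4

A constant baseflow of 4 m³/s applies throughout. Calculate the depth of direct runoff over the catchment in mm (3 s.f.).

d ≈ 69.0 mm

Direct runoff: 0.0, 19.0, 36.0, 75.0, 57.0, 43.0, 0.0 m³/s; ΣQ_DR = 230.0 m³/s.
V = ΣQ_DR · Δt = 230.0 × 3600 s = 8.280 × 10^5 m³.
Over A = 12 km², depth = V / A = 69.0 mm.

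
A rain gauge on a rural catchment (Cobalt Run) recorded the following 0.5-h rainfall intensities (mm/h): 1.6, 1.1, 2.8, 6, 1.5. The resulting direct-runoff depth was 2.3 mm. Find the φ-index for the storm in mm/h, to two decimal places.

Only the 2 blocks with intensity above φ contribute runoff: 2.8, 6 mm/h.
Σ(I−φ)·Δt = d  ⇒  (2.8+6 − 2φ)·0.5 = 2.3
φ = (8.800 − 2.3/0.5) / 2 = 2.10 mm/h.

φ ≈ 2.10 mm/h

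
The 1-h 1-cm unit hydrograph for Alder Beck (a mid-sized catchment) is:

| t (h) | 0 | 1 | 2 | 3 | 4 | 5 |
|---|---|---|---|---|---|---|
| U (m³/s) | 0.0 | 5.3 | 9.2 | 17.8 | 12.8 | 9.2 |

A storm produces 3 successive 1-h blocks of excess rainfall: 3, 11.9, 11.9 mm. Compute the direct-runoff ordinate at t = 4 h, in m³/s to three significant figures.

Q ≈ 36.0 m³/s

By discrete convolution, Q_j = Σ (P_i / 10 mm) · U_{j−i}.
At t = 4 h (j=4): Q = (3/10)·12.8 + (11.9/10)·17.8 + (11.9/10)·9.2 = 36.0 m³/s.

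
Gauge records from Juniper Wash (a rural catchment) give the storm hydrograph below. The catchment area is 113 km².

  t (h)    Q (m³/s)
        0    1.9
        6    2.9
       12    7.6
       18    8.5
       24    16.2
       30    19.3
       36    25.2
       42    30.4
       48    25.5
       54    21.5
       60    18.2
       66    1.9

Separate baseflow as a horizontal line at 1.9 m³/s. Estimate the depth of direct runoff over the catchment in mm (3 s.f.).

Direct runoff: 0.0, 1.0, 5.7, 6.6, 14.3, 17.4, 23.3, 28.5, 23.6, 19.6, 16.3, 0.0 m³/s; ΣQ_DR = 156.3 m³/s.
V = ΣQ_DR · Δt = 156.3 × 21600 s = 3.376 × 10^6 m³.
Over A = 113 km², depth = V / A = 29.9 mm.

d ≈ 29.9 mm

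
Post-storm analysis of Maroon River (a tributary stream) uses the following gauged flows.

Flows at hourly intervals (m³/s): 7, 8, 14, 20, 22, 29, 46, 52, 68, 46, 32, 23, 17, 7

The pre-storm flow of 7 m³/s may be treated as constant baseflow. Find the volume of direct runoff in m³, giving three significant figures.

V ≈ 1.05 × 10^6 m³

Direct-runoff ordinates (Q − Q_b): 0.0, 1.0, 7.0, 13.0, 15.0, 22.0, 39.0, 45.0, 61.0, 39.0, 25.0, 16.0, 10.0, 0.0 m³/s.
ΣQ_DR = 293.0 m³/s.
With Δt = 1 h = 3600 s, V = ΣQ_DR · Δt = 293.0 × 3600 = 1.05 × 10^6 m³.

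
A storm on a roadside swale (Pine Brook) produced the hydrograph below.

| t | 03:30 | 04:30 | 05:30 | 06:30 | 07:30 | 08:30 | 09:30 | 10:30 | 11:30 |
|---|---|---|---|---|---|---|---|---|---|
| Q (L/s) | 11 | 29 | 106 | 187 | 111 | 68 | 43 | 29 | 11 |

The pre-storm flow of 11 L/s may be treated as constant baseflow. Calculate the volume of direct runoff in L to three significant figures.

Direct-runoff ordinates (Q − Q_b): 0.0, 18.0, 95.0, 176.0, 100.0, 57.0, 32.0, 18.0, 0.0 L/s.
ΣQ_DR = 496.0 L/s.
With Δt = 1 h = 3600 s, V = ΣQ_DR · Δt = 496.0 × 3600 = 1.79 × 10^6 L.

V ≈ 1.79 × 10^6 L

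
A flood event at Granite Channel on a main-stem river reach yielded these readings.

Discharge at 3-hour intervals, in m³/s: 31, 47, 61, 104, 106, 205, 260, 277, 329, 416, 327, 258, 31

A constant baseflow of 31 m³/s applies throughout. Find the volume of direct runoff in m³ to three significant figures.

Direct-runoff ordinates (Q − Q_b): 0.0, 16.0, 30.0, 73.0, 75.0, 174.0, 229.0, 246.0, 298.0, 385.0, 296.0, 227.0, 0.0 m³/s.
ΣQ_DR = 2049 m³/s.
With Δt = 3 h = 10800 s, V = ΣQ_DR · Δt = 2049 × 10800 = 2.21 × 10^7 m³.

V ≈ 2.21 × 10^7 m³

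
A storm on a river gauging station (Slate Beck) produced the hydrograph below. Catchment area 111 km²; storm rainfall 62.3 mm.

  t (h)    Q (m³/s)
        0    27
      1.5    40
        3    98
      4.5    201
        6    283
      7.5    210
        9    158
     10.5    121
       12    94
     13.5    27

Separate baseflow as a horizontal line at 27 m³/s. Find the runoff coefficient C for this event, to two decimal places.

C ≈ 0.77

ΣQ_DR = 989.0 m³/s; V = ΣQ_DR·Δt = 5.341 × 10^6 m³.
Runoff depth d = V / A = 48.11 mm.
C = d / P = 48.11 / 62.3 = 0.77.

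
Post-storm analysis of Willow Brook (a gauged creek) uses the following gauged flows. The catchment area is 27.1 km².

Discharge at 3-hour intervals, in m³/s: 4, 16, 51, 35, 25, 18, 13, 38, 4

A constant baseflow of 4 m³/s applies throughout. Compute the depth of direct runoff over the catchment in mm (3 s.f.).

Direct runoff: 0.0, 12.0, 47.0, 31.0, 21.0, 14.0, 9.0, 34.0, 0.0 m³/s; ΣQ_DR = 168.0 m³/s.
V = ΣQ_DR · Δt = 168.0 × 10800 s = 1.814 × 10^6 m³.
Over A = 27.1 km², depth = V / A = 67.0 mm.

d ≈ 67.0 mm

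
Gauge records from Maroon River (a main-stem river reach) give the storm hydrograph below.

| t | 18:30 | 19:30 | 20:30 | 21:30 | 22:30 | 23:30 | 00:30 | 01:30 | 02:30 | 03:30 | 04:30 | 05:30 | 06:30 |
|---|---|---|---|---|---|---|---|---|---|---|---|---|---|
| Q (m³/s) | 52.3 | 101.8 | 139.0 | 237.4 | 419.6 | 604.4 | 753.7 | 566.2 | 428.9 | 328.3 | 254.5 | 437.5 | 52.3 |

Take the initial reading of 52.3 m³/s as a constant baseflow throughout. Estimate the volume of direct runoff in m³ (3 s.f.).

Direct-runoff ordinates (Q − Q_b): 0.0, 49.5, 86.7, 185.1, 367.3, 552.1, 701.4, 513.9, 376.6, 276.0, 202.2, 385.2, 0.0 m³/s.
ΣQ_DR = 3696 m³/s.
With Δt = 1 h = 3600 s, V = ΣQ_DR · Δt = 3696 × 3600 = 1.33 × 10^7 m³.

V ≈ 1.33 × 10^7 m³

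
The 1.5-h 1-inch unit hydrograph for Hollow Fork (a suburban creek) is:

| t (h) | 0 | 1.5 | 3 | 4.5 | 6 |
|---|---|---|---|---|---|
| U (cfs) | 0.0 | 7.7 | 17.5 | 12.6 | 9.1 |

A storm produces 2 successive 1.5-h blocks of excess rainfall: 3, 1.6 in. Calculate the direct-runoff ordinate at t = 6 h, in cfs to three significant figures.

Q ≈ 47.5 cfs

By discrete convolution, Q_j = Σ (P_i / 1 in) · U_{j−i}.
At t = 6 h (j=4): Q = (3/1)·9.1 + (1.6/1)·12.6 = 47.5 cfs.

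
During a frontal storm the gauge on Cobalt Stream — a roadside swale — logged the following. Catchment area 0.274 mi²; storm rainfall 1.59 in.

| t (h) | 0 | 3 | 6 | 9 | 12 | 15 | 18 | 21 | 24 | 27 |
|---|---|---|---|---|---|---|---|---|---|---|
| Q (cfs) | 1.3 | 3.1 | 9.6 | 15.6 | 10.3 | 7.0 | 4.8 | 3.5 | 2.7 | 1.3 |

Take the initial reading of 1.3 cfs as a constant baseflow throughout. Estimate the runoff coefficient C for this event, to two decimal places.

ΣQ_DR = 46.20 cfs; V = ΣQ_DR·Δt = 4.990 × 10^5 ft³.
Runoff depth d = V / A = 0.7838 in.
C = d / P = 0.7838 / 1.59 = 0.49.

C ≈ 0.49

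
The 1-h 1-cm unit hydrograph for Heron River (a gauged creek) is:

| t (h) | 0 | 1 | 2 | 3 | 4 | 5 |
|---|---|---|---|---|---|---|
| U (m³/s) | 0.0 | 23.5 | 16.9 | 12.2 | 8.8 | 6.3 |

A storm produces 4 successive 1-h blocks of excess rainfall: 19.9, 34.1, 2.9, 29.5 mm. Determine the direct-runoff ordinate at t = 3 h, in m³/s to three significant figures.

Q ≈ 88.7 m³/s

By discrete convolution, Q_j = Σ (P_i / 10 mm) · U_{j−i}.
At t = 3 h (j=3): Q = (19.9/10)·12.2 + (34.1/10)·16.9 + (2.9/10)·23.5 + (29.5/10)·0.0 = 88.7 m³/s.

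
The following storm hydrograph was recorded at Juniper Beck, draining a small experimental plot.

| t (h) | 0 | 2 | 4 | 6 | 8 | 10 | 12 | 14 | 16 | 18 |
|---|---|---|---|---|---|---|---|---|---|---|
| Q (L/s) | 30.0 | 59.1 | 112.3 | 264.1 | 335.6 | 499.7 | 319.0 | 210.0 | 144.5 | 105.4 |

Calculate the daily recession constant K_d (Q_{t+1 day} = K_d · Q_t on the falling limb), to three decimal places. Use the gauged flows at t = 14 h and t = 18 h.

Between t = 14 h and t = 18 h the flow falls from 210.0 to 105.4 L/s over 2×2 h = 4 h.
Per-interval ratio K = (105.4/210.0)^(1/2) = 0.7085; K_d = K^(24/2) = 0.016.

K_d ≈ 0.016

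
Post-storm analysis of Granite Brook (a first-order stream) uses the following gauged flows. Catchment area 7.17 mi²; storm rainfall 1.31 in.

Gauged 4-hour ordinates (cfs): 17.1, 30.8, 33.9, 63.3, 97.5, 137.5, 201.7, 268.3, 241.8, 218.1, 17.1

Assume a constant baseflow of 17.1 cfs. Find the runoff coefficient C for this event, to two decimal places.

C ≈ 0.75

ΣQ_DR = 1139 cfs; V = ΣQ_DR·Δt = 1.640 × 10^7 ft³.
Runoff depth d = V / A = 0.9846 in.
C = d / P = 0.9846 / 1.31 = 0.75.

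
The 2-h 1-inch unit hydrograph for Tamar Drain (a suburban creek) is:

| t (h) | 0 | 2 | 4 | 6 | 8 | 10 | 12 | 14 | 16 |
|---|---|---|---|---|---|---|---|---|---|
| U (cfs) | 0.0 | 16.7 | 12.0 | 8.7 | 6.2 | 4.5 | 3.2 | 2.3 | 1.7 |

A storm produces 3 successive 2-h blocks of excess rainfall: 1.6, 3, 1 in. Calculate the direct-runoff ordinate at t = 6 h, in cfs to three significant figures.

Q ≈ 66.6 cfs

By discrete convolution, Q_j = Σ (P_i / 1 in) · U_{j−i}.
At t = 6 h (j=3): Q = (1.6/1)·8.7 + (3/1)·12.0 + (1/1)·16.7 = 66.6 cfs.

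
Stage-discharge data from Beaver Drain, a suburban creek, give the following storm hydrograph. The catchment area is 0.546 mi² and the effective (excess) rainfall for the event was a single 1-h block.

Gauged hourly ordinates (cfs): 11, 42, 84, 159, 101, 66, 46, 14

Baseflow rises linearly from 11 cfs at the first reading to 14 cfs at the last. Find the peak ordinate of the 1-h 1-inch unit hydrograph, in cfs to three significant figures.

Direct runoff: 0.00, 30.57, 72.14, 146.71, 88.29, 52.86, 32.43, 0.00 cfs; ΣQ_DR = 423.0 cfs, peak = 146.71 cfs.
Runoff depth d = ΣQ_DR·Δt / A = 423.0 × 3600 / (0.546 mi²) = 1.201 in.
The 1-inch UH is the DRH scaled by (1 in)/d, so U_p = 146.71 × 1/1.201 = 122 cfs.

U_p ≈ 122 cfs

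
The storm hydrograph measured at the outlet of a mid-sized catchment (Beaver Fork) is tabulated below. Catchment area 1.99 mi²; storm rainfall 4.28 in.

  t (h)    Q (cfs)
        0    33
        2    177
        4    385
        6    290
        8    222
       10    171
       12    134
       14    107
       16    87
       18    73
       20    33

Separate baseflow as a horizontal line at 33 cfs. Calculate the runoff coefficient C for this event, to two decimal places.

ΣQ_DR = 1349 cfs; V = ΣQ_DR·Δt = 9.713 × 10^6 ft³.
Runoff depth d = V / A = 2.101 in.
C = d / P = 2.101 / 4.28 = 0.49.

C ≈ 0.49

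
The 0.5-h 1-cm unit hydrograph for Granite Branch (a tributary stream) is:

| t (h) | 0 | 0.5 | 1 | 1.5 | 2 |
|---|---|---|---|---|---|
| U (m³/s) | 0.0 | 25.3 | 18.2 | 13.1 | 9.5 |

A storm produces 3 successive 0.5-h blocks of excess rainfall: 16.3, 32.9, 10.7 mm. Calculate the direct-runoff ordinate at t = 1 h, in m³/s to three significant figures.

Q ≈ 113 m³/s

By discrete convolution, Q_j = Σ (P_i / 10 mm) · U_{j−i}.
At t = 1 h (j=2): Q = (16.3/10)·18.2 + (32.9/10)·25.3 + (10.7/10)·0.0 = 113 m³/s.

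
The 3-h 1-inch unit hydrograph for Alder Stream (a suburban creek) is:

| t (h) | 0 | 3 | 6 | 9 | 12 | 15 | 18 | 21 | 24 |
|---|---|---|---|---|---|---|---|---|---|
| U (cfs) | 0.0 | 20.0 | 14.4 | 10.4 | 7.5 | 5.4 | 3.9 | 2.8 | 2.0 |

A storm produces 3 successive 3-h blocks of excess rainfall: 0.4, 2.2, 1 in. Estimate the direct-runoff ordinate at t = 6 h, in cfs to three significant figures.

Q ≈ 49.8 cfs

By discrete convolution, Q_j = Σ (P_i / 1 in) · U_{j−i}.
At t = 6 h (j=2): Q = (0.4/1)·14.4 + (2.2/1)·20.0 + (1/1)·0.0 = 49.8 cfs.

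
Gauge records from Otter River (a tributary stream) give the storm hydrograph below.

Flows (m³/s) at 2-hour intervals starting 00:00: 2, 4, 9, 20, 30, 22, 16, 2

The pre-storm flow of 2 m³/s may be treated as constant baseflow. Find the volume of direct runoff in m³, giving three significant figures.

V ≈ 6.41 × 10^5 m³

Direct-runoff ordinates (Q − Q_b): 0.0, 2.0, 7.0, 18.0, 28.0, 20.0, 14.0, 0.0 m³/s.
ΣQ_DR = 89.00 m³/s.
With Δt = 2 h = 7200 s, V = ΣQ_DR · Δt = 89.00 × 7200 = 6.41 × 10^5 m³.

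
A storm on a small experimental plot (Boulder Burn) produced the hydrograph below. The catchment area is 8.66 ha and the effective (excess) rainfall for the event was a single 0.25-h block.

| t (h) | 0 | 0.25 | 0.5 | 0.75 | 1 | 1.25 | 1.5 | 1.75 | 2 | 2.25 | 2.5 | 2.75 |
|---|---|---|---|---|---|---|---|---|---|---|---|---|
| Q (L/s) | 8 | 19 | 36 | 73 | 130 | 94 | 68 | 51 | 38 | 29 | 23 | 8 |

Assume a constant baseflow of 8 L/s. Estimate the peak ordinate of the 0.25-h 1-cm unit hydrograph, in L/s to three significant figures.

U_p ≈ 244 L/s

Direct runoff: 0.0, 11.0, 28.0, 65.0, 122.0, 86.0, 60.0, 43.0, 30.0, 21.0, 15.0, 0.0 L/s; ΣQ_DR = 481.0 L/s, peak = 122.0 L/s.
Runoff depth d = ΣQ_DR·Δt / A = 481.0 × 900 / (8.66 ha) = 4.999 mm.
The 1-cm UH is the DRH scaled by (10 mm)/d, so U_p = 122.0 × 10/4.999 = 244 L/s.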